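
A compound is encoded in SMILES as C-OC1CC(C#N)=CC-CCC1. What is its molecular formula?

C10H15NO

Heavy atoms from the SMILES: 10 C, 1 N, 1 O.
Implicit hydrogens by atom environment:
  5 × C: 2 H each → 10
  2 × C: 1 H each → 2
  2 × C: no H
  1 × C: 3 H
  1 × N: no H
  1 × O: no H
  Total hydrogens = 15.
Molecular formula: C10H15NO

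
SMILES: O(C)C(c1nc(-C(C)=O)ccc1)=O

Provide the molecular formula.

Heavy atoms from the SMILES: 9 C, 1 N, 3 O.
Implicit hydrogens by atom environment:
  3 × C (aromatic): 1 H each → 3
  3 × O: no H
  2 × C: 3 H each → 6
  2 × C (aromatic): no H
  2 × C: no H
  1 × N (aromatic): no H
  Total hydrogens = 9.
Molecular formula: C9H9NO3

C9H9NO3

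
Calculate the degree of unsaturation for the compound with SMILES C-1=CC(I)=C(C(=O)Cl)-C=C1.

5

Molecular formula from the SMILES: C7H4ClIO.
DoU = (2C + 2 + N − H − X)/2 = (2·7 + 2 + 0 − 4 − 2)/2 = 10/2 = 5.
(Structurally: 1 ring(s) + 4 π bond(s) = 5.)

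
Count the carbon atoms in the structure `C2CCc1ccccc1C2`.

The symbol for carbon appears 10 times in the SMILES. Lowercase c denotes aromatic carbon and counts toward C.

10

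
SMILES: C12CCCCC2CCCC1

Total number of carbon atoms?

The symbol for carbon appears 10 times in the SMILES.

10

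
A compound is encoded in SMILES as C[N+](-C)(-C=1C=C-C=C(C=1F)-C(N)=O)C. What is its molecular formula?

C10H14FN2O+

Heavy atoms from the SMILES: 10 C, 1 F, 2 N, 1 O.
Implicit hydrogens by atom environment:
  3 × C: 3 H each → 9
  3 × C (aromatic): 1 H each → 3
  3 × C (aromatic): no H
  1 × C: no H
  1 × F: no H
  1 × N: 2 H
  1 × N (charge +1): no H
  1 × O: no H
  Total hydrogens = 14.
Net charge +1.
Molecular formula: C10H14FN2O+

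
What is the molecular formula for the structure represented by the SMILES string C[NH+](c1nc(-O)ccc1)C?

C7H11N2O+

Heavy atoms from the SMILES: 7 C, 2 N, 1 O.
Implicit hydrogens by atom environment:
  3 × C (aromatic): 1 H each → 3
  2 × C: 3 H each → 6
  2 × C (aromatic): no H
  1 × N (charge +1): 1 H
  1 × N (aromatic): no H
  1 × O: 1 H
  Total hydrogens = 11.
Net charge +1.
Molecular formula: C7H11N2O+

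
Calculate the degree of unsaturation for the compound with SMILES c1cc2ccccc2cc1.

Molecular formula from the SMILES: C10H8.
DoU = (2C + 2 + N − H − X)/2 = (2·10 + 2 + 0 − 8 − 0)/2 = 14/2 = 7.
(Structurally: 2 ring(s) + 5 π bond(s) = 7.)

7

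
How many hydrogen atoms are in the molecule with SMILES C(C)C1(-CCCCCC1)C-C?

Hydrogens are implicit in SMILES; fill each atom to its normal valence:
  8 × C: 2 H each → 16
  2 × C: 3 H each → 6
  1 × C: no H
  Total hydrogens = 22.

22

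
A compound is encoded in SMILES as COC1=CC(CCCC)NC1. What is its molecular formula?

C9H17NO

Heavy atoms from the SMILES: 9 C, 1 N, 1 O.
Implicit hydrogens by atom environment:
  4 × C: 2 H each → 8
  2 × C: 3 H each → 6
  2 × C: 1 H each → 2
  1 × C: no H
  1 × N: 1 H
  1 × O: no H
  Total hydrogens = 17.
Molecular formula: C9H17NO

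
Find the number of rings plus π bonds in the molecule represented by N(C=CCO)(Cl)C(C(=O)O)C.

2

Molecular formula from the SMILES: C6H10ClNO3.
DoU = (2C + 2 + N − H − X)/2 = (2·6 + 2 + 1 − 10 − 1)/2 = 4/2 = 2.
(Structurally: 0 ring(s) + 2 π bond(s) = 2.)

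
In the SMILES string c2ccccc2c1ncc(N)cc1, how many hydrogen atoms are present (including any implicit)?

Hydrogens are implicit in SMILES; fill each atom to its normal valence:
  8 × C (aromatic): 1 H each → 8
  3 × C (aromatic): no H
  1 × N: 2 H
  1 × N (aromatic): no H
  Total hydrogens = 10.

10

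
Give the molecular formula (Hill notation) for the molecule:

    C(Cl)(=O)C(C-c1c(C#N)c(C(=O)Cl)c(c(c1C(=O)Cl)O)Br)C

Heavy atoms from the SMILES: 1 Br, 13 C, 3 Cl, 1 N, 4 O.
Implicit hydrogens by atom environment:
  6 × C (aromatic): no H
  4 × C: no H
  3 × Cl: no H
  3 × O: no H
  1 × Br: no H
  1 × C: 3 H
  1 × C: 2 H
  1 × C: 1 H
  1 × N: no H
  1 × O: 1 H
  Total hydrogens = 7.
Molecular formula: C13H7BrCl3NO4

C13H7BrCl3NO4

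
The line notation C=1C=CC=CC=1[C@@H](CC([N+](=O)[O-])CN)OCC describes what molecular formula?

Heavy atoms from the SMILES: 12 C, 2 N, 3 O.
Implicit hydrogens by atom environment:
  5 × C (aromatic): 1 H each → 5
  3 × C: 2 H each → 6
  2 × C: 1 H each → 2
  2 × O: no H
  1 × C: 3 H
  1 × C (aromatic): no H
  1 × N: 2 H
  1 × N (charge +1): no H
  1 × O (charge -1): no H
  Total hydrogens = 18.
Molecular formula: C12H18N2O3

C12H18N2O3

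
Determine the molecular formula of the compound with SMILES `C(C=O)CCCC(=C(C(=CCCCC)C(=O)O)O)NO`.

Heavy atoms from the SMILES: 14 C, 1 N, 5 O.
Implicit hydrogens by atom environment:
  7 × C: 2 H each → 14
  4 × C: no H
  3 × O: 1 H each → 3
  2 × C: 1 H each → 2
  2 × O: no H
  1 × C: 3 H
  1 × N: 1 H
  Total hydrogens = 23.
Molecular formula: C14H23NO5

C14H23NO5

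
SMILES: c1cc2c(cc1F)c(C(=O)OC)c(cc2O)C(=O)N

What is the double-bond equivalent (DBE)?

Molecular formula from the SMILES: C13H10FNO4.
DoU = (2C + 2 + N − H − X)/2 = (2·13 + 2 + 1 − 10 − 1)/2 = 18/2 = 9.
(Structurally: 2 ring(s) + 7 π bond(s) = 9.)

9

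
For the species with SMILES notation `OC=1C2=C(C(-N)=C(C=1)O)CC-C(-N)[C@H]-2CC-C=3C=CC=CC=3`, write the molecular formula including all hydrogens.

Heavy atoms from the SMILES: 18 C, 2 N, 2 O.
Implicit hydrogens by atom environment:
  6 × C (aromatic): 1 H each → 6
  6 × C (aromatic): no H
  4 × C: 2 H each → 8
  2 × C: 1 H each → 2
  2 × N: 2 H each → 4
  2 × O: 1 H each → 2
  Total hydrogens = 22.
Molecular formula: C18H22N2O2

C18H22N2O2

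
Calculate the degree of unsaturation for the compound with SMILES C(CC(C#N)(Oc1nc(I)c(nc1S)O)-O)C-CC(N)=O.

7

Molecular formula from the SMILES: C11H13IN4O4S.
DoU = (2C + 2 + N − H − X)/2 = (2·11 + 2 + 4 − 13 − 1)/2 = 14/2 = 7.
(Structurally: 1 ring(s) + 6 π bond(s) = 7.)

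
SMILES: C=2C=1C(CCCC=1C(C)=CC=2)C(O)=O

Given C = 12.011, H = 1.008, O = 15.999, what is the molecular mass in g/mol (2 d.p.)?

Molecular formula: C12H14O2.
M = 12×12.011 + 14×1.008 + 2×15.999 = 190.24 g/mol.

190.24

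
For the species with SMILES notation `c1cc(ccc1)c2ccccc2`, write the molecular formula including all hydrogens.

Heavy atoms from the SMILES: 12 C.
Implicit hydrogens by atom environment:
  10 × C (aromatic): 1 H each → 10
  2 × C (aromatic): no H
  Total hydrogens = 10.
Molecular formula: C12H10

C12H10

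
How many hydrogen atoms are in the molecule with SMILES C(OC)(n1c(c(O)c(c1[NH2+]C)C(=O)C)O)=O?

13

Hydrogens are implicit in SMILES; fill each atom to its normal valence:
  4 × C (aromatic): no H
  3 × C: 3 H each → 9
  3 × O: no H
  2 × C: no H
  2 × O: 1 H each → 2
  1 × N (charge +1): 2 H
  1 × N (aromatic): no H
  Total hydrogens = 13.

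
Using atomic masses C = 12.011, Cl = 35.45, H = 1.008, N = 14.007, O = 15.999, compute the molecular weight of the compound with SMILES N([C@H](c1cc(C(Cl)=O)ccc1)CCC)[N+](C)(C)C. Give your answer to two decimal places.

Molecular formula: C14H22ClN2O+.
M = 14×12.011 + 1×35.45 + 22×1.008 + 2×14.007 + 1×15.999 = 269.79 g/mol.

269.79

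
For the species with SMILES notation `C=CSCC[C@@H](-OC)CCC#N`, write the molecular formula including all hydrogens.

Heavy atoms from the SMILES: 9 C, 1 N, 1 O, 1 S.
Implicit hydrogens by atom environment:
  5 × C: 2 H each → 10
  2 × C: 1 H each → 2
  1 × C: 3 H
  1 × C: no H
  1 × N: no H
  1 × O: no H
  1 × S: no H
  Total hydrogens = 15.
Molecular formula: C9H15NOS

C9H15NOS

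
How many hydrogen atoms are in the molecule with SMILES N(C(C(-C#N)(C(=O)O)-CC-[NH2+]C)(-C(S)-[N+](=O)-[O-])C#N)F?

13

Hydrogens are implicit in SMILES; fill each atom to its normal valence:
  5 × C: no H
  2 × C: 2 H each → 4
  2 × N: no H
  2 × O: no H
  1 × C: 3 H
  1 × C: 1 H
  1 × F: no H
  1 × N (charge +1): 2 H
  1 × N: 1 H
  1 × N (charge +1): no H
  1 × O: 1 H
  1 × O (charge -1): no H
  1 × S: 1 H
  Total hydrogens = 13.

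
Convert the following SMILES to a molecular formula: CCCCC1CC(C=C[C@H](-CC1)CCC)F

Heavy atoms from the SMILES: 15 C, 1 F.
Implicit hydrogens by atom environment:
  8 × C: 2 H each → 16
  5 × C: 1 H each → 5
  2 × C: 3 H each → 6
  1 × F: no H
  Total hydrogens = 27.
Molecular formula: C15H27F

C15H27F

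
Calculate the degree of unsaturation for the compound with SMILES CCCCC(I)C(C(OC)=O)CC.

1

Molecular formula from the SMILES: C10H19IO2.
DoU = (2C + 2 + N − H − X)/2 = (2·10 + 2 + 0 − 19 − 1)/2 = 2/2 = 1.
(Structurally: 0 ring(s) + 1 π bond(s) = 1.)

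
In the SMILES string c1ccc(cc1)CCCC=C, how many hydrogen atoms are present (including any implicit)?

Hydrogens are implicit in SMILES; fill each atom to its normal valence:
  5 × C (aromatic): 1 H each → 5
  4 × C: 2 H each → 8
  1 × C: 1 H
  1 × C (aromatic): no H
  Total hydrogens = 14.

14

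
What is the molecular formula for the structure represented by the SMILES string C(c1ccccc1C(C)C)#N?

C10H11N

Heavy atoms from the SMILES: 10 C, 1 N.
Implicit hydrogens by atom environment:
  4 × C (aromatic): 1 H each → 4
  2 × C: 3 H each → 6
  2 × C (aromatic): no H
  1 × C: 1 H
  1 × C: no H
  1 × N: no H
  Total hydrogens = 11.
Molecular formula: C10H11N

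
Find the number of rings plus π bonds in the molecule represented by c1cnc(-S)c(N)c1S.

Molecular formula from the SMILES: C5H6N2S2.
DoU = (2C + 2 + N − H − X)/2 = (2·5 + 2 + 2 − 6 − 0)/2 = 8/2 = 4.
(Structurally: 1 ring(s) + 3 π bond(s) = 4.)

4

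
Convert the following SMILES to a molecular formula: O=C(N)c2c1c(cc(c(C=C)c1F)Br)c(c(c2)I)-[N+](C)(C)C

C16H16BrFIN2O+

Heavy atoms from the SMILES: 1 Br, 16 C, 1 F, 1 I, 2 N, 1 O.
Implicit hydrogens by atom environment:
  8 × C (aromatic): no H
  3 × C: 3 H each → 9
  2 × C (aromatic): 1 H each → 2
  1 × Br: no H
  1 × C: 2 H
  1 × C: 1 H
  1 × C: no H
  1 × F: no H
  1 × I: no H
  1 × N: 2 H
  1 × N (charge +1): no H
  1 × O: no H
  Total hydrogens = 16.
Net charge +1.
Molecular formula: C16H16BrFIN2O+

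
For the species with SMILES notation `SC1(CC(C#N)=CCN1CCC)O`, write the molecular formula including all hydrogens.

C9H14N2OS

Heavy atoms from the SMILES: 9 C, 2 N, 1 O, 1 S.
Implicit hydrogens by atom environment:
  4 × C: 2 H each → 8
  3 × C: no H
  2 × N: no H
  1 × C: 3 H
  1 × C: 1 H
  1 × O: 1 H
  1 × S: 1 H
  Total hydrogens = 14.
Molecular formula: C9H14N2OS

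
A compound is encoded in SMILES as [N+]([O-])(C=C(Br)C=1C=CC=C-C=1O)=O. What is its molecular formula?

C8H6BrNO3

Heavy atoms from the SMILES: 1 Br, 8 C, 1 N, 3 O.
Implicit hydrogens by atom environment:
  4 × C (aromatic): 1 H each → 4
  2 × C (aromatic): no H
  1 × Br: no H
  1 × C: 1 H
  1 × C: no H
  1 × N (charge +1): no H
  1 × O: 1 H
  1 × O: no H
  1 × O (charge -1): no H
  Total hydrogens = 6.
Molecular formula: C8H6BrNO3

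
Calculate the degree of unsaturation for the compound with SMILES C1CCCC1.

Molecular formula from the SMILES: C5H10.
DoU = (2C + 2 + N − H − X)/2 = (2·5 + 2 + 0 − 10 − 0)/2 = 2/2 = 1.
(Structurally: 1 ring(s) + 0 π bond(s) = 1.)

1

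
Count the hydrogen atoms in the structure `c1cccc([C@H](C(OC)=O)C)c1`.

Hydrogens are implicit in SMILES; fill each atom to its normal valence:
  5 × C (aromatic): 1 H each → 5
  2 × C: 3 H each → 6
  2 × O: no H
  1 × C: 1 H
  1 × C (aromatic): no H
  1 × C: no H
  Total hydrogens = 12.

12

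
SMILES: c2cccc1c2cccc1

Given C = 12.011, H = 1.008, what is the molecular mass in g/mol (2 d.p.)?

128.17

Molecular formula: C10H8.
M = 10×12.011 + 8×1.008 = 128.17 g/mol.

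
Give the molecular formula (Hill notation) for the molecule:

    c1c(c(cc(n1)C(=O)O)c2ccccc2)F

Heavy atoms from the SMILES: 12 C, 1 F, 1 N, 2 O.
Implicit hydrogens by atom environment:
  7 × C (aromatic): 1 H each → 7
  4 × C (aromatic): no H
  1 × C: no H
  1 × F: no H
  1 × N (aromatic): no H
  1 × O: 1 H
  1 × O: no H
  Total hydrogens = 8.
Molecular formula: C12H8FNO2

C12H8FNO2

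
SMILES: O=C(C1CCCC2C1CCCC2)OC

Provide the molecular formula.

Heavy atoms from the SMILES: 12 C, 2 O.
Implicit hydrogens by atom environment:
  7 × C: 2 H each → 14
  3 × C: 1 H each → 3
  2 × O: no H
  1 × C: 3 H
  1 × C: no H
  Total hydrogens = 20.
Molecular formula: C12H20O2

C12H20O2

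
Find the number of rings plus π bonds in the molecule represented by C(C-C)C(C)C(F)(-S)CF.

Molecular formula from the SMILES: C7H14F2S.
DoU = (2C + 2 + N − H − X)/2 = (2·7 + 2 + 0 − 14 − 2)/2 = 0/2 = 0.
(Structurally: 0 ring(s) + 0 π bond(s) = 0.)

0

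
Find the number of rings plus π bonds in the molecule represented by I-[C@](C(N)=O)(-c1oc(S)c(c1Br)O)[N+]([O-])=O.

5

Molecular formula from the SMILES: C6H4BrIN2O5S.
DoU = (2C + 2 + N − H − X)/2 = (2·6 + 2 + 2 − 4 − 2)/2 = 10/2 = 5.
(Structurally: 1 ring(s) + 4 π bond(s) = 5.)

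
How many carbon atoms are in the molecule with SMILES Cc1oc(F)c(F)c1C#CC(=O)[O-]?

8

The symbol for carbon appears 8 times in the SMILES. Lowercase c denotes aromatic carbon and counts toward C.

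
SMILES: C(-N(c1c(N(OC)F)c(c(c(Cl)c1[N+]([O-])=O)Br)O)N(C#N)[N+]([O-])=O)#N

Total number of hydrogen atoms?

Hydrogens are implicit in SMILES; fill each atom to its normal valence:
  6 × C (aromatic): no H
  5 × N: no H
  3 × O: no H
  2 × C: no H
  2 × N (charge +1): no H
  2 × O (charge -1): no H
  1 × Br: no H
  1 × C: 3 H
  1 × Cl: no H
  1 × F: no H
  1 × O: 1 H
  Total hydrogens = 4.

4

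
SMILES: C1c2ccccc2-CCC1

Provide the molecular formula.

C10H12

Heavy atoms from the SMILES: 10 C.
Implicit hydrogens by atom environment:
  4 × C: 2 H each → 8
  4 × C (aromatic): 1 H each → 4
  2 × C (aromatic): no H
  Total hydrogens = 12.
Molecular formula: C10H12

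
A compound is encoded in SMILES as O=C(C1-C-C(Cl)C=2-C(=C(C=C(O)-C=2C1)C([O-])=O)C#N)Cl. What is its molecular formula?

C13H8Cl2NO4-

Heavy atoms from the SMILES: 13 C, 2 Cl, 1 N, 4 O.
Implicit hydrogens by atom environment:
  5 × C (aromatic): no H
  3 × C: no H
  2 × C: 2 H each → 4
  2 × C: 1 H each → 2
  2 × Cl: no H
  2 × O: no H
  1 × C (aromatic): 1 H
  1 × N: no H
  1 × O: 1 H
  1 × O (charge -1): no H
  Total hydrogens = 8.
Net charge -1.
Molecular formula: C13H8Cl2NO4-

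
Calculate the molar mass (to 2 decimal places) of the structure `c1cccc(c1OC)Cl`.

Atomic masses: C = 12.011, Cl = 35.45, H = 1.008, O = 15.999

142.58

Molecular formula: C7H7ClO.
M = 7×12.011 + 1×35.45 + 7×1.008 + 1×15.999 = 142.58 g/mol.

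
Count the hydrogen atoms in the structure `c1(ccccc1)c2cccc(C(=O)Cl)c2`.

9

Hydrogens are implicit in SMILES; fill each atom to its normal valence:
  9 × C (aromatic): 1 H each → 9
  3 × C (aromatic): no H
  1 × C: no H
  1 × Cl: no H
  1 × O: no H
  Total hydrogens = 9.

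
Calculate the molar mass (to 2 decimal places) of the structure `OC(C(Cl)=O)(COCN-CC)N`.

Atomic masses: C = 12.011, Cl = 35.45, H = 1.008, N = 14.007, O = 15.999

196.63

Molecular formula: C6H13ClN2O3.
M = 6×12.011 + 1×35.45 + 13×1.008 + 2×14.007 + 3×15.999 = 196.63 g/mol.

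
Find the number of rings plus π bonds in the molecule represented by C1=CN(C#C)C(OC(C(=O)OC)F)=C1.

Molecular formula from the SMILES: C9H8FNO3.
DoU = (2C + 2 + N − H − X)/2 = (2·9 + 2 + 1 − 8 − 1)/2 = 12/2 = 6.
(Structurally: 1 ring(s) + 5 π bond(s) = 6.)

6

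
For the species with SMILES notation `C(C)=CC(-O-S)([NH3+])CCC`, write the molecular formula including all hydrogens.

C7H16NOS+

Heavy atoms from the SMILES: 7 C, 1 N, 1 O, 1 S.
Implicit hydrogens by atom environment:
  2 × C: 3 H each → 6
  2 × C: 2 H each → 4
  2 × C: 1 H each → 2
  1 × C: no H
  1 × N (charge +1): 3 H
  1 × O: no H
  1 × S: 1 H
  Total hydrogens = 16.
Net charge +1.
Molecular formula: C7H16NOS+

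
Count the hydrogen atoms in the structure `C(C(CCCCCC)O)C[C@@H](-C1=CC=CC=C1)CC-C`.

32

Hydrogens are implicit in SMILES; fill each atom to its normal valence:
  9 × C: 2 H each → 18
  5 × C (aromatic): 1 H each → 5
  2 × C: 3 H each → 6
  2 × C: 1 H each → 2
  1 × C (aromatic): no H
  1 × O: 1 H
  Total hydrogens = 32.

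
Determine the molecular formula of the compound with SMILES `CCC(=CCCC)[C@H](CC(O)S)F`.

C10H19FOS

Heavy atoms from the SMILES: 10 C, 1 F, 1 O, 1 S.
Implicit hydrogens by atom environment:
  4 × C: 2 H each → 8
  3 × C: 1 H each → 3
  2 × C: 3 H each → 6
  1 × C: no H
  1 × F: no H
  1 × O: 1 H
  1 × S: 1 H
  Total hydrogens = 19.
Molecular formula: C10H19FOS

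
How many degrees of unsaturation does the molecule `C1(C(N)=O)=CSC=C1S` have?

Molecular formula from the SMILES: C5H5NOS2.
DoU = (2C + 2 + N − H − X)/2 = (2·5 + 2 + 1 − 5 − 0)/2 = 8/2 = 4.
(Structurally: 1 ring(s) + 3 π bond(s) = 4.)

4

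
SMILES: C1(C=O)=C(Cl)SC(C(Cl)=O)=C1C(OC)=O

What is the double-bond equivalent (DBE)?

6

Molecular formula from the SMILES: C8H4Cl2O4S.
DoU = (2C + 2 + N − H − X)/2 = (2·8 + 2 + 0 − 4 − 2)/2 = 12/2 = 6.
(Structurally: 1 ring(s) + 5 π bond(s) = 6.)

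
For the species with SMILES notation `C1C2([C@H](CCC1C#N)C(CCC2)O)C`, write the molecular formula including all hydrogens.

Heavy atoms from the SMILES: 12 C, 1 N, 1 O.
Implicit hydrogens by atom environment:
  6 × C: 2 H each → 12
  3 × C: 1 H each → 3
  2 × C: no H
  1 × C: 3 H
  1 × N: no H
  1 × O: 1 H
  Total hydrogens = 19.
Molecular formula: C12H19NO

C12H19NO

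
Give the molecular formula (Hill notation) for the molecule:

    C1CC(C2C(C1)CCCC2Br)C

Heavy atoms from the SMILES: 1 Br, 11 C.
Implicit hydrogens by atom environment:
  6 × C: 2 H each → 12
  4 × C: 1 H each → 4
  1 × Br: no H
  1 × C: 3 H
  Total hydrogens = 19.
Molecular formula: C11H19Br

C11H19Br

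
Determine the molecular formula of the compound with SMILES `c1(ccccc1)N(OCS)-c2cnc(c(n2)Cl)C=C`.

C13H12ClN3OS

Heavy atoms from the SMILES: 13 C, 1 Cl, 3 N, 1 O, 1 S.
Implicit hydrogens by atom environment:
  6 × C (aromatic): 1 H each → 6
  4 × C (aromatic): no H
  2 × C: 2 H each → 4
  2 × N (aromatic): no H
  1 × C: 1 H
  1 × Cl: no H
  1 × N: no H
  1 × O: no H
  1 × S: 1 H
  Total hydrogens = 12.
Molecular formula: C13H12ClN3OS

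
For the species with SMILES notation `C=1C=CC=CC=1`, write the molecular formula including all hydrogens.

C6H6

Heavy atoms from the SMILES: 6 C.
Implicit hydrogens by atom environment:
  6 × C (aromatic): 1 H each → 6
  Total hydrogens = 6.
Molecular formula: C6H6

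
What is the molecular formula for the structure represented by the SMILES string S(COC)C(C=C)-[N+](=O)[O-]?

C5H9NO3S

Heavy atoms from the SMILES: 5 C, 1 N, 3 O, 1 S.
Implicit hydrogens by atom environment:
  2 × C: 2 H each → 4
  2 × C: 1 H each → 2
  2 × O: no H
  1 × C: 3 H
  1 × N (charge +1): no H
  1 × O (charge -1): no H
  1 × S: no H
  Total hydrogens = 9.
Molecular formula: C5H9NO3S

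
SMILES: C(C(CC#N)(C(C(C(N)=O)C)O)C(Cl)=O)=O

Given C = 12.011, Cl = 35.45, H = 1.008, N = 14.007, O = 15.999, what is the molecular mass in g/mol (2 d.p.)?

246.65

Molecular formula: C9H11ClN2O4.
M = 9×12.011 + 1×35.45 + 11×1.008 + 2×14.007 + 4×15.999 = 246.65 g/mol.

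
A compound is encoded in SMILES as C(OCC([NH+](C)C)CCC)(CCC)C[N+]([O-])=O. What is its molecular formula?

C12H27N2O3+

Heavy atoms from the SMILES: 12 C, 2 N, 3 O.
Implicit hydrogens by atom environment:
  6 × C: 2 H each → 12
  4 × C: 3 H each → 12
  2 × C: 1 H each → 2
  2 × O: no H
  1 × N (charge +1): 1 H
  1 × N (charge +1): no H
  1 × O (charge -1): no H
  Total hydrogens = 27.
Net charge +1.
Molecular formula: C12H27N2O3+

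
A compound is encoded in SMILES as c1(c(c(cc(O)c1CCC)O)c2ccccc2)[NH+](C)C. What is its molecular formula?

Heavy atoms from the SMILES: 17 C, 1 N, 2 O.
Implicit hydrogens by atom environment:
  6 × C (aromatic): 1 H each → 6
  6 × C (aromatic): no H
  3 × C: 3 H each → 9
  2 × C: 2 H each → 4
  2 × O: 1 H each → 2
  1 × N (charge +1): 1 H
  Total hydrogens = 22.
Net charge +1.
Molecular formula: C17H22NO2+

C17H22NO2+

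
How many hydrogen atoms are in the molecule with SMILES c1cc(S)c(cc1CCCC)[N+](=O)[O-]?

Hydrogens are implicit in SMILES; fill each atom to its normal valence:
  3 × C: 2 H each → 6
  3 × C (aromatic): 1 H each → 3
  3 × C (aromatic): no H
  1 × C: 3 H
  1 × N (charge +1): no H
  1 × O: no H
  1 × O (charge -1): no H
  1 × S: 1 H
  Total hydrogens = 13.

13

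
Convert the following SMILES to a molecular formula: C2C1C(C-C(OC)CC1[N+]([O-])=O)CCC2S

Heavy atoms from the SMILES: 11 C, 1 N, 3 O, 1 S.
Implicit hydrogens by atom environment:
  5 × C: 2 H each → 10
  5 × C: 1 H each → 5
  2 × O: no H
  1 × C: 3 H
  1 × N (charge +1): no H
  1 × O (charge -1): no H
  1 × S: 1 H
  Total hydrogens = 19.
Molecular formula: C11H19NO3S

C11H19NO3S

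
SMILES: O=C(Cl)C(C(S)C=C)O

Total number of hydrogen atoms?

Hydrogens are implicit in SMILES; fill each atom to its normal valence:
  3 × C: 1 H each → 3
  1 × C: 2 H
  1 × C: no H
  1 × Cl: no H
  1 × O: 1 H
  1 × O: no H
  1 × S: 1 H
  Total hydrogens = 7.

7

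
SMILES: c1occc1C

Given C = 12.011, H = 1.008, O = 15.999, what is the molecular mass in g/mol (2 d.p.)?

82.10

Molecular formula: C5H6O.
M = 5×12.011 + 6×1.008 + 1×15.999 = 82.10 g/mol.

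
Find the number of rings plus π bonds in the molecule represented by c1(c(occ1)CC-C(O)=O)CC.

Molecular formula from the SMILES: C9H12O3.
DoU = (2C + 2 + N − H − X)/2 = (2·9 + 2 + 0 − 12 − 0)/2 = 8/2 = 4.
(Structurally: 1 ring(s) + 3 π bond(s) = 4.)

4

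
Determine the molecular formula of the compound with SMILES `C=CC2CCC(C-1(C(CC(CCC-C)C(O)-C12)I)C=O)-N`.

Heavy atoms from the SMILES: 17 C, 1 I, 1 N, 2 O.
Implicit hydrogens by atom environment:
  8 × C: 1 H each → 8
  7 × C: 2 H each → 14
  1 × C: 3 H
  1 × C: no H
  1 × I: no H
  1 × N: 2 H
  1 × O: 1 H
  1 × O: no H
  Total hydrogens = 28.
Molecular formula: C17H28INO2

C17H28INO2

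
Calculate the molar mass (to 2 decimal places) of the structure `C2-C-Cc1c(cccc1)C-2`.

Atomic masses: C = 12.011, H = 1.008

132.21

Molecular formula: C10H12.
M = 10×12.011 + 12×1.008 = 132.21 g/mol.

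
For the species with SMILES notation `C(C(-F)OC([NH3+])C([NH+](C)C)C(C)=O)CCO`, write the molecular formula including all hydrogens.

Heavy atoms from the SMILES: 10 C, 1 F, 2 N, 3 O.
Implicit hydrogens by atom environment:
  3 × C: 3 H each → 9
  3 × C: 2 H each → 6
  3 × C: 1 H each → 3
  2 × O: no H
  1 × C: no H
  1 × F: no H
  1 × N (charge +1): 3 H
  1 × N (charge +1): 1 H
  1 × O: 1 H
  Total hydrogens = 23.
Net charge +2.
Molecular formula: [C10H23FN2O3]2+

[C10H23FN2O3]2+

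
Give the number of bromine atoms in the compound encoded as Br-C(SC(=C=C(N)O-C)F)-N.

1

The symbol for bromine appears 1 time in the SMILES.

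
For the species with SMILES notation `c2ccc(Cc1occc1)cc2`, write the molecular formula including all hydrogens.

C11H10O

Heavy atoms from the SMILES: 11 C, 1 O.
Implicit hydrogens by atom environment:
  8 × C (aromatic): 1 H each → 8
  2 × C (aromatic): no H
  1 × C: 2 H
  1 × O (aromatic): no H
  Total hydrogens = 10.
Molecular formula: C11H10O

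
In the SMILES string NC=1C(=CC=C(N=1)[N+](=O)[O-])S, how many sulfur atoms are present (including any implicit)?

The symbol for sulfur appears 1 time in the SMILES.

1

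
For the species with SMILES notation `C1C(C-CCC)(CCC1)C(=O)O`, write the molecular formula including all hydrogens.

Heavy atoms from the SMILES: 10 C, 2 O.
Implicit hydrogens by atom environment:
  7 × C: 2 H each → 14
  2 × C: no H
  1 × C: 3 H
  1 × O: 1 H
  1 × O: no H
  Total hydrogens = 18.
Molecular formula: C10H18O2

C10H18O2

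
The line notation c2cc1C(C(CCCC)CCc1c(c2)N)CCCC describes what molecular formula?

C18H29N

Heavy atoms from the SMILES: 18 C, 1 N.
Implicit hydrogens by atom environment:
  8 × C: 2 H each → 16
  3 × C (aromatic): 1 H each → 3
  3 × C (aromatic): no H
  2 × C: 3 H each → 6
  2 × C: 1 H each → 2
  1 × N: 2 H
  Total hydrogens = 29.
Molecular formula: C18H29N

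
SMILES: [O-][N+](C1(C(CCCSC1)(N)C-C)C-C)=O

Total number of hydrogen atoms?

Hydrogens are implicit in SMILES; fill each atom to its normal valence:
  6 × C: 2 H each → 12
  2 × C: 3 H each → 6
  2 × C: no H
  1 × N: 2 H
  1 × N (charge +1): no H
  1 × O: no H
  1 × O (charge -1): no H
  1 × S: no H
  Total hydrogens = 20.

20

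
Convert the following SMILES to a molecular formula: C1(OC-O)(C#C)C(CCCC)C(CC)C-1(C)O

C14H24O3

Heavy atoms from the SMILES: 14 C, 3 O.
Implicit hydrogens by atom environment:
  5 × C: 2 H each → 10
  3 × C: 3 H each → 9
  3 × C: 1 H each → 3
  3 × C: no H
  2 × O: 1 H each → 2
  1 × O: no H
  Total hydrogens = 24.
Molecular formula: C14H24O3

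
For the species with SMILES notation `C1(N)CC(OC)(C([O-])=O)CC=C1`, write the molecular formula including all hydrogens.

C8H12NO3-

Heavy atoms from the SMILES: 8 C, 1 N, 3 O.
Implicit hydrogens by atom environment:
  3 × C: 1 H each → 3
  2 × C: 2 H each → 4
  2 × C: no H
  2 × O: no H
  1 × C: 3 H
  1 × N: 2 H
  1 × O (charge -1): no H
  Total hydrogens = 12.
Net charge -1.
Molecular formula: C8H12NO3-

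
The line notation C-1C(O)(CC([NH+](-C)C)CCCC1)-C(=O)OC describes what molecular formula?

C12H24NO3+

Heavy atoms from the SMILES: 12 C, 1 N, 3 O.
Implicit hydrogens by atom environment:
  6 × C: 2 H each → 12
  3 × C: 3 H each → 9
  2 × C: no H
  2 × O: no H
  1 × C: 1 H
  1 × N (charge +1): 1 H
  1 × O: 1 H
  Total hydrogens = 24.
Net charge +1.
Molecular formula: C12H24NO3+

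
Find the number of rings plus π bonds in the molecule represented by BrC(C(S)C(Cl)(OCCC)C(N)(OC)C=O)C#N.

3

Molecular formula from the SMILES: C10H16BrClN2O3S.
DoU = (2C + 2 + N − H − X)/2 = (2·10 + 2 + 2 − 16 − 2)/2 = 6/2 = 3.
(Structurally: 0 ring(s) + 3 π bond(s) = 3.)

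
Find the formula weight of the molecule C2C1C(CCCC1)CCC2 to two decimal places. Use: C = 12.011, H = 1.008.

Molecular formula: C10H18.
M = 10×12.011 + 18×1.008 = 138.25 g/mol.

138.25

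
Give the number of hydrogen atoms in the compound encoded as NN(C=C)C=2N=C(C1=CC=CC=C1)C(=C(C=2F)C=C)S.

Hydrogens are implicit in SMILES; fill each atom to its normal valence:
  6 × C (aromatic): no H
  5 × C (aromatic): 1 H each → 5
  2 × C: 2 H each → 4
  2 × C: 1 H each → 2
  1 × F: no H
  1 × N: 2 H
  1 × N (aromatic): no H
  1 × N: no H
  1 × S: 1 H
  Total hydrogens = 14.

14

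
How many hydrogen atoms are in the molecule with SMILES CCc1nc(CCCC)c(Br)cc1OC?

Hydrogens are implicit in SMILES; fill each atom to its normal valence:
  4 × C: 2 H each → 8
  4 × C (aromatic): no H
  3 × C: 3 H each → 9
  1 × Br: no H
  1 × C (aromatic): 1 H
  1 × N (aromatic): no H
  1 × O: no H
  Total hydrogens = 18.

18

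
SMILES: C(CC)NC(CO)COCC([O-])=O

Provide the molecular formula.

Heavy atoms from the SMILES: 8 C, 1 N, 4 O.
Implicit hydrogens by atom environment:
  5 × C: 2 H each → 10
  2 × O: no H
  1 × C: 3 H
  1 × C: 1 H
  1 × C: no H
  1 × N: 1 H
  1 × O: 1 H
  1 × O (charge -1): no H
  Total hydrogens = 16.
Net charge -1.
Molecular formula: C8H16NO4-

C8H16NO4-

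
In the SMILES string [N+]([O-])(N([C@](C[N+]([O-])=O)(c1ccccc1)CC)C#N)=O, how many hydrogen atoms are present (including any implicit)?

12

Hydrogens are implicit in SMILES; fill each atom to its normal valence:
  5 × C (aromatic): 1 H each → 5
  2 × C: 2 H each → 4
  2 × C: no H
  2 × N: no H
  2 × N (charge +1): no H
  2 × O: no H
  2 × O (charge -1): no H
  1 × C: 3 H
  1 × C (aromatic): no H
  Total hydrogens = 12.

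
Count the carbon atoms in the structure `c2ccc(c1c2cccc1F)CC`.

The symbol for carbon appears 12 times in the SMILES. Lowercase c denotes aromatic carbon and counts toward C.

12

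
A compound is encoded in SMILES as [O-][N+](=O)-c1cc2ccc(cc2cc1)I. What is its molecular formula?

Heavy atoms from the SMILES: 10 C, 1 I, 1 N, 2 O.
Implicit hydrogens by atom environment:
  6 × C (aromatic): 1 H each → 6
  4 × C (aromatic): no H
  1 × I: no H
  1 × N (charge +1): no H
  1 × O: no H
  1 × O (charge -1): no H
  Total hydrogens = 6.
Molecular formula: C10H6INO2

C10H6INO2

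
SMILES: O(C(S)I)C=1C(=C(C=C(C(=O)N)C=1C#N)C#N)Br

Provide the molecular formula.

C10H5BrIN3O2S

Heavy atoms from the SMILES: 1 Br, 10 C, 1 I, 3 N, 2 O, 1 S.
Implicit hydrogens by atom environment:
  5 × C (aromatic): no H
  3 × C: no H
  2 × N: no H
  2 × O: no H
  1 × Br: no H
  1 × C (aromatic): 1 H
  1 × C: 1 H
  1 × I: no H
  1 × N: 2 H
  1 × S: 1 H
  Total hydrogens = 5.
Molecular formula: C10H5BrIN3O2S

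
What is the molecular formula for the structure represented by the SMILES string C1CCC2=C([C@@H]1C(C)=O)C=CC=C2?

C12H14O

Heavy atoms from the SMILES: 12 C, 1 O.
Implicit hydrogens by atom environment:
  4 × C (aromatic): 1 H each → 4
  3 × C: 2 H each → 6
  2 × C (aromatic): no H
  1 × C: 3 H
  1 × C: 1 H
  1 × C: no H
  1 × O: no H
  Total hydrogens = 14.
Molecular formula: C12H14O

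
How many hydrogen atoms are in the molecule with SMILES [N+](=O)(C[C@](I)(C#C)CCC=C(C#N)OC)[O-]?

11

Hydrogens are implicit in SMILES; fill each atom to its normal valence:
  4 × C: no H
  3 × C: 2 H each → 6
  2 × C: 1 H each → 2
  2 × O: no H
  1 × C: 3 H
  1 × I: no H
  1 × N: no H
  1 × N (charge +1): no H
  1 × O (charge -1): no H
  Total hydrogens = 11.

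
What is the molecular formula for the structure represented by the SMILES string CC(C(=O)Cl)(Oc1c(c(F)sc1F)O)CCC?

C10H11ClF2O3S

Heavy atoms from the SMILES: 10 C, 1 Cl, 2 F, 3 O, 1 S.
Implicit hydrogens by atom environment:
  4 × C (aromatic): no H
  2 × C: 3 H each → 6
  2 × C: 2 H each → 4
  2 × C: no H
  2 × F: no H
  2 × O: no H
  1 × Cl: no H
  1 × O: 1 H
  1 × S (aromatic): no H
  Total hydrogens = 11.
Molecular formula: C10H11ClF2O3S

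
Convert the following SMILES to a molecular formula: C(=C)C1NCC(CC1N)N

Heavy atoms from the SMILES: 7 C, 3 N.
Implicit hydrogens by atom environment:
  4 × C: 1 H each → 4
  3 × C: 2 H each → 6
  2 × N: 2 H each → 4
  1 × N: 1 H
  Total hydrogens = 15.
Molecular formula: C7H15N3

C7H15N3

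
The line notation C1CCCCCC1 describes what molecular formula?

Heavy atoms from the SMILES: 7 C.
Implicit hydrogens by atom environment:
  7 × C: 2 H each → 14
  Total hydrogens = 14.
Molecular formula: C7H14

C7H14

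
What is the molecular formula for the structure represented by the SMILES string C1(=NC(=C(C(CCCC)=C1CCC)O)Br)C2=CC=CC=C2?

Heavy atoms from the SMILES: 1 Br, 18 C, 1 N, 1 O.
Implicit hydrogens by atom environment:
  6 × C (aromatic): no H
  5 × C: 2 H each → 10
  5 × C (aromatic): 1 H each → 5
  2 × C: 3 H each → 6
  1 × Br: no H
  1 × N (aromatic): no H
  1 × O: 1 H
  Total hydrogens = 22.
Molecular formula: C18H22BrNO

C18H22BrNO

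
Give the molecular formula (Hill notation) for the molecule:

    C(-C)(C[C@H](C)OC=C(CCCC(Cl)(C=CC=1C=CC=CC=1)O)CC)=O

C21H29ClO3

Heavy atoms from the SMILES: 21 C, 1 Cl, 3 O.
Implicit hydrogens by atom environment:
  5 × C: 2 H each → 10
  5 × C (aromatic): 1 H each → 5
  4 × C: 1 H each → 4
  3 × C: 3 H each → 9
  3 × C: no H
  2 × O: no H
  1 × C (aromatic): no H
  1 × Cl: no H
  1 × O: 1 H
  Total hydrogens = 29.
Molecular formula: C21H29ClO3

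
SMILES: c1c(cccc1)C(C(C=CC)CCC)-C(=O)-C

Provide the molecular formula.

Heavy atoms from the SMILES: 16 C, 1 O.
Implicit hydrogens by atom environment:
  5 × C (aromatic): 1 H each → 5
  4 × C: 1 H each → 4
  3 × C: 3 H each → 9
  2 × C: 2 H each → 4
  1 × C: no H
  1 × C (aromatic): no H
  1 × O: no H
  Total hydrogens = 22.
Molecular formula: C16H22O

C16H22O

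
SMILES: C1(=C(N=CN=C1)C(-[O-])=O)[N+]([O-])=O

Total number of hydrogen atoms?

Hydrogens are implicit in SMILES; fill each atom to its normal valence:
  2 × C (aromatic): 1 H each → 2
  2 × C (aromatic): no H
  2 × N (aromatic): no H
  2 × O: no H
  2 × O (charge -1): no H
  1 × C: no H
  1 × N (charge +1): no H
  Total hydrogens = 2.

2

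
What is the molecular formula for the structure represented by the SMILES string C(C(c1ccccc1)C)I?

C9H11I

Heavy atoms from the SMILES: 9 C, 1 I.
Implicit hydrogens by atom environment:
  5 × C (aromatic): 1 H each → 5
  1 × C: 3 H
  1 × C: 2 H
  1 × C: 1 H
  1 × C (aromatic): no H
  1 × I: no H
  Total hydrogens = 11.
Molecular formula: C9H11I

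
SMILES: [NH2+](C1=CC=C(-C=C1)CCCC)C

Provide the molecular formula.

Heavy atoms from the SMILES: 11 C, 1 N.
Implicit hydrogens by atom environment:
  4 × C (aromatic): 1 H each → 4
  3 × C: 2 H each → 6
  2 × C: 3 H each → 6
  2 × C (aromatic): no H
  1 × N (charge +1): 2 H
  Total hydrogens = 18.
Net charge +1.
Molecular formula: C11H18N+

C11H18N+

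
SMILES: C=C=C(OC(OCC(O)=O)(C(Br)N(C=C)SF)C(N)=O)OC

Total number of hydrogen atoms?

Hydrogens are implicit in SMILES; fill each atom to its normal valence:
  5 × C: no H
  5 × O: no H
  3 × C: 2 H each → 6
  2 × C: 1 H each → 2
  1 × Br: no H
  1 × C: 3 H
  1 × F: no H
  1 × N: 2 H
  1 × N: no H
  1 × O: 1 H
  1 × S: no H
  Total hydrogens = 14.

14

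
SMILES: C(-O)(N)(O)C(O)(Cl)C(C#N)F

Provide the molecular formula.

C4H6ClFN2O3

Heavy atoms from the SMILES: 4 C, 1 Cl, 1 F, 2 N, 3 O.
Implicit hydrogens by atom environment:
  3 × C: no H
  3 × O: 1 H each → 3
  1 × C: 1 H
  1 × Cl: no H
  1 × F: no H
  1 × N: 2 H
  1 × N: no H
  Total hydrogens = 6.
Molecular formula: C4H6ClFN2O3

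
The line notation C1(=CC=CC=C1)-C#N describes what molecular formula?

Heavy atoms from the SMILES: 7 C, 1 N.
Implicit hydrogens by atom environment:
  5 × C (aromatic): 1 H each → 5
  1 × C (aromatic): no H
  1 × C: no H
  1 × N: no H
  Total hydrogens = 5.
Molecular formula: C7H5N

C7H5N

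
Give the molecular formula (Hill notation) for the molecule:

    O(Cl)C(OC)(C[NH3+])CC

Heavy atoms from the SMILES: 5 C, 1 Cl, 1 N, 2 O.
Implicit hydrogens by atom environment:
  2 × C: 3 H each → 6
  2 × C: 2 H each → 4
  2 × O: no H
  1 × C: no H
  1 × Cl: no H
  1 × N (charge +1): 3 H
  Total hydrogens = 13.
Net charge +1.
Molecular formula: C5H13ClNO2+

C5H13ClNO2+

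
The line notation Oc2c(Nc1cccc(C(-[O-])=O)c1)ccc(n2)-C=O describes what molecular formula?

C13H9N2O4-

Heavy atoms from the SMILES: 13 C, 2 N, 4 O.
Implicit hydrogens by atom environment:
  6 × C (aromatic): 1 H each → 6
  5 × C (aromatic): no H
  2 × O: no H
  1 × C: 1 H
  1 × C: no H
  1 × N: 1 H
  1 × N (aromatic): no H
  1 × O: 1 H
  1 × O (charge -1): no H
  Total hydrogens = 9.
Net charge -1.
Molecular formula: C13H9N2O4-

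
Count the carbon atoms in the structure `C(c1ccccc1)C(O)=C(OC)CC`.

The symbol for carbon appears 12 times in the SMILES. Lowercase c denotes aromatic carbon and counts toward C.

12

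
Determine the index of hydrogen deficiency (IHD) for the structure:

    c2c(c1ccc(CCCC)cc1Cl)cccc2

8

Molecular formula from the SMILES: C16H17Cl.
DoU = (2C + 2 + N − H − X)/2 = (2·16 + 2 + 0 − 17 − 1)/2 = 16/2 = 8.
(Structurally: 2 ring(s) + 6 π bond(s) = 8.)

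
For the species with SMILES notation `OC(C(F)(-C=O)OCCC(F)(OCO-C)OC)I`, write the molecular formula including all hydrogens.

C9H15F2IO6

Heavy atoms from the SMILES: 9 C, 2 F, 1 I, 6 O.
Implicit hydrogens by atom environment:
  5 × O: no H
  3 × C: 2 H each → 6
  2 × C: 3 H each → 6
  2 × C: 1 H each → 2
  2 × C: no H
  2 × F: no H
  1 × I: no H
  1 × O: 1 H
  Total hydrogens = 15.
Molecular formula: C9H15F2IO6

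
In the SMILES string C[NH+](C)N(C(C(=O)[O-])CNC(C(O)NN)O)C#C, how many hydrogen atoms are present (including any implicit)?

19

Hydrogens are implicit in SMILES; fill each atom to its normal valence:
  4 × C: 1 H each → 4
  2 × C: 3 H each → 6
  2 × C: no H
  2 × N: 1 H each → 2
  2 × O: 1 H each → 2
  1 × C: 2 H
  1 × N: 2 H
  1 × N (charge +1): 1 H
  1 × N: no H
  1 × O: no H
  1 × O (charge -1): no H
  Total hydrogens = 19.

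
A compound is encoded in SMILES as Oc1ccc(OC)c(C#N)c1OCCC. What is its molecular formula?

C11H13NO3

Heavy atoms from the SMILES: 11 C, 1 N, 3 O.
Implicit hydrogens by atom environment:
  4 × C (aromatic): no H
  2 × C: 3 H each → 6
  2 × C: 2 H each → 4
  2 × C (aromatic): 1 H each → 2
  2 × O: no H
  1 × C: no H
  1 × N: no H
  1 × O: 1 H
  Total hydrogens = 13.
Molecular formula: C11H13NO3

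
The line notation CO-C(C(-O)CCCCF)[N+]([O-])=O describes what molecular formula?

Heavy atoms from the SMILES: 7 C, 1 F, 1 N, 4 O.
Implicit hydrogens by atom environment:
  4 × C: 2 H each → 8
  2 × C: 1 H each → 2
  2 × O: no H
  1 × C: 3 H
  1 × F: no H
  1 × N (charge +1): no H
  1 × O: 1 H
  1 × O (charge -1): no H
  Total hydrogens = 14.
Molecular formula: C7H14FNO4

C7H14FNO4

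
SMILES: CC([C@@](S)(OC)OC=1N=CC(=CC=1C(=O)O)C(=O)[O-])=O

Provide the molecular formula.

C11H10NO7S-

Heavy atoms from the SMILES: 11 C, 1 N, 7 O, 1 S.
Implicit hydrogens by atom environment:
  5 × O: no H
  4 × C: no H
  3 × C (aromatic): no H
  2 × C: 3 H each → 6
  2 × C (aromatic): 1 H each → 2
  1 × N (aromatic): no H
  1 × O: 1 H
  1 × O (charge -1): no H
  1 × S: 1 H
  Total hydrogens = 10.
Net charge -1.
Molecular formula: C11H10NO7S-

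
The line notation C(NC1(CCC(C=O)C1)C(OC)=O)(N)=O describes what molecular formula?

Heavy atoms from the SMILES: 9 C, 2 N, 4 O.
Implicit hydrogens by atom environment:
  4 × O: no H
  3 × C: 2 H each → 6
  3 × C: no H
  2 × C: 1 H each → 2
  1 × C: 3 H
  1 × N: 2 H
  1 × N: 1 H
  Total hydrogens = 14.
Molecular formula: C9H14N2O4

C9H14N2O4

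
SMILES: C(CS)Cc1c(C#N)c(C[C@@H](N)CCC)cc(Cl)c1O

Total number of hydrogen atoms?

Hydrogens are implicit in SMILES; fill each atom to its normal valence:
  6 × C: 2 H each → 12
  5 × C (aromatic): no H
  1 × C: 3 H
  1 × C (aromatic): 1 H
  1 × C: 1 H
  1 × C: no H
  1 × Cl: no H
  1 × N: 2 H
  1 × N: no H
  1 × O: 1 H
  1 × S: 1 H
  Total hydrogens = 21.

21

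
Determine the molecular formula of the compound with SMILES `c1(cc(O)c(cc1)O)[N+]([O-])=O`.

C6H5NO4

Heavy atoms from the SMILES: 6 C, 1 N, 4 O.
Implicit hydrogens by atom environment:
  3 × C (aromatic): 1 H each → 3
  3 × C (aromatic): no H
  2 × O: 1 H each → 2
  1 × N (charge +1): no H
  1 × O: no H
  1 × O (charge -1): no H
  Total hydrogens = 5.
Molecular formula: C6H5NO4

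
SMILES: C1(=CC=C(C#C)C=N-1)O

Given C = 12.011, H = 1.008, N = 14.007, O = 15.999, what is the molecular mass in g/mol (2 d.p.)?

Molecular formula: C7H5NO.
M = 7×12.011 + 5×1.008 + 1×14.007 + 1×15.999 = 119.12 g/mol.

119.12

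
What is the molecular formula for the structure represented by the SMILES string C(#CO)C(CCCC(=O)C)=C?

Heavy atoms from the SMILES: 9 C, 2 O.
Implicit hydrogens by atom environment:
  4 × C: 2 H each → 8
  4 × C: no H
  1 × C: 3 H
  1 × O: 1 H
  1 × O: no H
  Total hydrogens = 12.
Molecular formula: C9H12O2

C9H12O2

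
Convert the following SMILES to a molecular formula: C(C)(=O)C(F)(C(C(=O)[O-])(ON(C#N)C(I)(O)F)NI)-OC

C8H8F2I2N3O6-

Heavy atoms from the SMILES: 8 C, 2 F, 2 I, 3 N, 6 O.
Implicit hydrogens by atom environment:
  6 × C: no H
  4 × O: no H
  2 × C: 3 H each → 6
  2 × F: no H
  2 × I: no H
  2 × N: no H
  1 × N: 1 H
  1 × O: 1 H
  1 × O (charge -1): no H
  Total hydrogens = 8.
Net charge -1.
Molecular formula: C8H8F2I2N3O6-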